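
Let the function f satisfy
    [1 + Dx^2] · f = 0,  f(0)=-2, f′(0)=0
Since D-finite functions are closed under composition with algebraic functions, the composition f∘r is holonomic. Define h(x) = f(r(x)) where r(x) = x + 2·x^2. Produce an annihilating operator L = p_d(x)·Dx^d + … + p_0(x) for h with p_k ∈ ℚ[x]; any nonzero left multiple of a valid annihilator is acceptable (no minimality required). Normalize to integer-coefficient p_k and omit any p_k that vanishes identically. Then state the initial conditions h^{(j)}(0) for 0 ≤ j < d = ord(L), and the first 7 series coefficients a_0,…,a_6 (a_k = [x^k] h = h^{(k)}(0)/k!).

f: a_k = -2, 0, 1, 0, -1/12, 0, 1/360, …
f∘r: x↦r, Dx↦Dx/r' in L_f ⇒ L₀.
L = (1 + 12·x + 48·x^2 + 64·x^3) - 4·Dx + (1 + 4·x)·Dx^2  (order 2).
h: a_k = -2, 0, 1, 4, 47/12, -2/3, -719/360, …
ICs: h(0) = -2, h′(0) = 0.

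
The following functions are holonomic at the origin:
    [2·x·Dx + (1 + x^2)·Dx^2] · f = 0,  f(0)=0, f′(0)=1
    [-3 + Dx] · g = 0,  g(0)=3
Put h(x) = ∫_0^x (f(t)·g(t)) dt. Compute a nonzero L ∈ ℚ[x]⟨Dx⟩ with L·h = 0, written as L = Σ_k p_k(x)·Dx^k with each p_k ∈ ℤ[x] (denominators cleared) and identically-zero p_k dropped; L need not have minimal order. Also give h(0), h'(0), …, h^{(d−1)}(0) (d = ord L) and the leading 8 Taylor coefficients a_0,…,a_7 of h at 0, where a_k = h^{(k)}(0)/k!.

L = (9 - 6·x + 9·x^2)·Dx + (-6 + 2·x - 6·x^2)·Dx^2 + (1 + x^2)·Dx^3  (order 3).
h: a_k = 0, 0, 3/2, 3, 25/8, 21/10, 83/80, 27/56, …
ICs: h(0) = 0, h′(0) = 0, h′′(0) = 3.

f: a_k = 0, 1, 0, -1/3, 0, 1/5, 0, -1/7, …
g: a_k = 3, 9, 27/2, 27/2, 81/8, 243/40, 243/80, 729/560, …
L₀ := L_f ⊗_s L_g (sym. prod.), ord ≤ 2.
h=∫₀ˣh₀: take L = L₀·Dx.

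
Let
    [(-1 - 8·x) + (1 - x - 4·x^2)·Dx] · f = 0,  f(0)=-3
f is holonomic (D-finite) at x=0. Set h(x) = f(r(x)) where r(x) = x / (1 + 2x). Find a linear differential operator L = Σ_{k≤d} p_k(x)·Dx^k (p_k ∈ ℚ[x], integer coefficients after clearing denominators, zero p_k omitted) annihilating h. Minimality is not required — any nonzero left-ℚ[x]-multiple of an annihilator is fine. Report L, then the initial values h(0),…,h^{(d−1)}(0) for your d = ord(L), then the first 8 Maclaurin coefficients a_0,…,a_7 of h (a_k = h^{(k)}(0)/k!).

f: a_k = -3, -3, -15, -27, -87, -195, -543, -1323, …
Substitute x→r, Dx→(1/r')Dx; clear ⇒ L₀.
L = (1 + 10·x) + (-1 - 5·x - 4·x^2 + 4·x^3)·Dx  (order 1).
h: a_k = -3, -3, -9, 21, -81, 285, -1017, 3621, …
ICs: h(0) = -3.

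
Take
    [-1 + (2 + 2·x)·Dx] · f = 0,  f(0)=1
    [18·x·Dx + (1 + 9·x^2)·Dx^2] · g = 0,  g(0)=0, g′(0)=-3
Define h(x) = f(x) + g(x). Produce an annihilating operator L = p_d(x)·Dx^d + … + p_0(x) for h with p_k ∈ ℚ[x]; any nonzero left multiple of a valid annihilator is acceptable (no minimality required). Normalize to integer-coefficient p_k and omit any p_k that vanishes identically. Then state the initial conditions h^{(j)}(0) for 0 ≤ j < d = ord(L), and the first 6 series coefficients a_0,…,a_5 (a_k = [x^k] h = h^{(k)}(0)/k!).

L = (-36 - 90·x + 972·x^2 + 486·x^3)·Dx + (-75 - 144·x + 1818·x^2 + 3888·x^3 + 1701·x^4)·Dx^2 + (-2 + 70·x + 108·x^2 + 684·x^3 + 1134·x^4 + 486·x^5)·Dx^3  (order 3).
h: a_k = 1, -5/2, -1/8, 145/16, -5/128, -62173/1280, …
ICs: h(0) = 1, h′(0) = -5/2, h′′(0) = -1/4.

f: a_k = 1, 1/2, -1/8, 1/16, -5/128, 7/256, …
g: a_k = 0, -3, 0, 9, 0, -243/5, …
f+g: L₀ = lclm(L_f,L_g), ord ≤ 1+2.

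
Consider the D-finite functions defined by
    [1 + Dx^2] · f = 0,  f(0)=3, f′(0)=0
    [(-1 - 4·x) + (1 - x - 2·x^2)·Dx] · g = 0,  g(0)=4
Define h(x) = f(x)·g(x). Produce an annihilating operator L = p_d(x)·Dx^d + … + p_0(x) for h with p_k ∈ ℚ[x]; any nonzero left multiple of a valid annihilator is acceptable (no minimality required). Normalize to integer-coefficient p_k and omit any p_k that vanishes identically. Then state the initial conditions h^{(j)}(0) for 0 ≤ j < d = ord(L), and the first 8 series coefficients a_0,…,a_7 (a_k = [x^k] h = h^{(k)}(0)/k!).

f: a_k = 3, 0, -3/2, 0, 1/8, 0, -1/240, 0, …
g: a_k = 4, 4, 12, 20, 44, 84, 172, 340, …
Sym-product of L_f,L_g gives L₀ (≤ ord 2).
L = (3 + x + 2·x^2) + (2 + 8·x)·Dx + (-1 + x + 2·x^2)·Dx^2  (order 2).
h: a_k = 12, 12, 30, 54, 229/2, 445/2, 27089/60, 53789/60, …
ICs: h(0) = 12, h′(0) = 12.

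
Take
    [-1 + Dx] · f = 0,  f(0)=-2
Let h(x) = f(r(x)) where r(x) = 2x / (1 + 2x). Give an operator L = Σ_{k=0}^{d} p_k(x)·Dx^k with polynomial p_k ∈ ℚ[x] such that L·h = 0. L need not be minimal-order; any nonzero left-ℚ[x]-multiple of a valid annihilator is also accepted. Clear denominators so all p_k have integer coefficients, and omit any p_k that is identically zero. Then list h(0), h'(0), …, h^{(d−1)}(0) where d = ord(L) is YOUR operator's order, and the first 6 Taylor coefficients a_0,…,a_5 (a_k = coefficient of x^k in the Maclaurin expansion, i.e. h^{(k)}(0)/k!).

L = -2 + (1 + 4·x + 4·x^2)·Dx  (order 1).
h: a_k = -2, -4, 4, -8/3, -4/3, 152/15, …
ICs: h(0) = -2.

f: a_k = -2, -2, -1, -1/3, -1/12, -1/60, …
Substitute x→r, Dx→(1/r')Dx; clear ⇒ L₀.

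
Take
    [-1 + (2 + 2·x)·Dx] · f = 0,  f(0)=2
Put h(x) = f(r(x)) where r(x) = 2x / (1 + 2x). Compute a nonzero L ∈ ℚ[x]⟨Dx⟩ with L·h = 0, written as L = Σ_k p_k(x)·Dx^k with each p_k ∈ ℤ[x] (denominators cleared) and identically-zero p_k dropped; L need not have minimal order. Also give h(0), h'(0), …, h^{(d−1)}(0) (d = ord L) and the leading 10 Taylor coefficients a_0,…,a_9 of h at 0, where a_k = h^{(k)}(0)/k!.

L = -1 + (1 + 6·x + 8·x^2)·Dx  (order 1).
h: a_k = 2, 2, -5, 13, -141/4, 399/4, -2353/8, 7205/8, -182461/64, 594203/64, …
ICs: h(0) = 2.

f: a_k = 2, 1, -1/4, 1/8, -5/64, 7/128, -21/512, 33/1024, -429/16384, 715/32768, …
f∘r: x↦r, Dx↦Dx/r' in L_f ⇒ L₀.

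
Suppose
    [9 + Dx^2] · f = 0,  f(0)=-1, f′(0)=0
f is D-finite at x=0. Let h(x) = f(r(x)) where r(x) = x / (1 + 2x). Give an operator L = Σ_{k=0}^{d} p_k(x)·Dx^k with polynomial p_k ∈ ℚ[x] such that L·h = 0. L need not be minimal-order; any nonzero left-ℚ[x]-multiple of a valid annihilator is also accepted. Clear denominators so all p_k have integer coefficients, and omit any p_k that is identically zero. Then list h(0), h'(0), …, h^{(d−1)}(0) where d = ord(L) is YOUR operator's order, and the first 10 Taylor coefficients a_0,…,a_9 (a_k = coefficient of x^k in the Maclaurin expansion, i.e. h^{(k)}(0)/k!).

L = 9 + (4 + 24·x + 48·x^2 + 32·x^3)·Dx + (1 + 8·x + 24·x^2 + 32·x^3 + 16·x^4)·Dx^2  (order 2).
h: a_k = -1, 0, 9/2, -18, 405/8, -117, 18081/80, -6723/20, 188955/896, 276921/280, …
ICs: h(0) = -1, h′(0) = 0.

f: a_k = -1, 0, 9/2, 0, -27/8, 0, 81/80, 0, -729/4480, 0, …
L₀ from L_f via x↦r, Dx↦r'^{-1}Dx.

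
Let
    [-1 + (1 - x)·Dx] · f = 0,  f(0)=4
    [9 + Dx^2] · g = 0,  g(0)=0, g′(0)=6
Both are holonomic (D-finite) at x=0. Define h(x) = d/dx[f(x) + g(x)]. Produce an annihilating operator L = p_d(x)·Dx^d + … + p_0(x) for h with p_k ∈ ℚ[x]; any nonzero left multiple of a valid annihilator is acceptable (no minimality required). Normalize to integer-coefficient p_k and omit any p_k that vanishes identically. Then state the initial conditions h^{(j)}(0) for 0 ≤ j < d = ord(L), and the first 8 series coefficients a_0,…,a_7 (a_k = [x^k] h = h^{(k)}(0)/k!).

f: a_k = 4, 4, 4, 4, 4, 4, 4, 4, …
g: a_k = 0, 6, 0, -9, 0, 81/20, 0, -243/280, …
h₀=f+g: left-lcm gives L₀, ord ≤ 3.
Differentiate: ansatz ord ≤ ord L₀ ⇒ L.
L = (126 - 108·x + 54·x^2) + (-45 + 99·x - 81·x^2 + 27·x^3)·Dx + (14 - 12·x + 6·x^2)·Dx^2 + (-5 + 11·x - 9·x^2 + 3·x^3)·Dx^3  (order 3).
h: a_k = 10, 8, -15, 16, 161/4, 24, 877/40, 32, …
ICs: h(0) = 10, h′(0) = 8, h′′(0) = -30.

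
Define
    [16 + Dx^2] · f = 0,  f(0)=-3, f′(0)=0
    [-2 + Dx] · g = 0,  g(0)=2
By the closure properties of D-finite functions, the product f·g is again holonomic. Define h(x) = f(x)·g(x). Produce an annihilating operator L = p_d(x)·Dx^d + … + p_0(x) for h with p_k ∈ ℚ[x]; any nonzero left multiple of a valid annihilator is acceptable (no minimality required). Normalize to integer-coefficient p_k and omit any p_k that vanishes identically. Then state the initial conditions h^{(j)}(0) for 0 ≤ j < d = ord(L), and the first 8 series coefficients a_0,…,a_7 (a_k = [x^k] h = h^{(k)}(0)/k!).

f: a_k = -3, 0, 24, 0, -32, 0, 256/15, 0, …
g: a_k = 2, 4, 4, 8/3, 4/3, 8/15, 8/45, 16/315, …
h₀=f·g: eliminate ⇒ L₀, order ≤ 2·1.
L = 20 - 4·Dx + Dx^2  (order 2).
h: a_k = -6, -12, 36, 88, 28, -328/5, -312/5, -464/105, …
ICs: h(0) = -6, h′(0) = -12.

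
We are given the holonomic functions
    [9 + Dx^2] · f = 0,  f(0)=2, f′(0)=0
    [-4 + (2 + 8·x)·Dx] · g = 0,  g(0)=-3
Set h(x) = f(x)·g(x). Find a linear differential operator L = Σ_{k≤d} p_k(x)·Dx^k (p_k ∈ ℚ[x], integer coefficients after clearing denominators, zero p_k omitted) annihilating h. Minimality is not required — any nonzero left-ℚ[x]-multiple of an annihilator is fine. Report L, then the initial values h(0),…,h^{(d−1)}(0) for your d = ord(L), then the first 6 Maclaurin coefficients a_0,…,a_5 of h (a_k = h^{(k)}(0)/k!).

L = (21 + 72·x + 144·x^2) + (-4 - 16·x)·Dx + (1 + 8·x + 16·x^2)·Dx^2  (order 2).
h: a_k = -6, -12, 39, 30, -57/4, -201/2, …
ICs: h(0) = -6, h′(0) = -12.

f: a_k = 2, 0, -9, 0, 27/4, 0, …
g: a_k = -3, -6, 6, -12, 30, -84, …
L₀ := L_f ⊗_s L_g (sym. prod.), ord ≤ 2.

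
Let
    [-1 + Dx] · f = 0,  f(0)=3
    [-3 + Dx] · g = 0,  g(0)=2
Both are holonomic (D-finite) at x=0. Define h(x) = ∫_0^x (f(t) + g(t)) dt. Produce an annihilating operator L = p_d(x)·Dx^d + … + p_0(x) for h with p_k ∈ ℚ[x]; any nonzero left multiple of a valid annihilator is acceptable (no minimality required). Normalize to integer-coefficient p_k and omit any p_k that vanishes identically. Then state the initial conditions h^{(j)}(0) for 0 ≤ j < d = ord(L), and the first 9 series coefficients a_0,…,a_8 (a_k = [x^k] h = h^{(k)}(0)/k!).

L = 3·Dx - 4·Dx^2 + Dx^3  (order 3).
h: a_k = 0, 5, 9/2, 7/2, 19/8, 11/8, 163/240, 487/1680, 1459/13440, …
ICs: h(0) = 0, h′(0) = 5, h′′(0) = 9.

f: a_k = 3, 3, 3/2, 1/2, 1/8, 1/40, 1/240, 1/1680, 1/13440, …
g: a_k = 2, 6, 9, 9, 27/4, 81/20, 81/40, 243/280, 729/2240, …
Sum ⇒ L₀ = lclm(L_f,L_g) in ℚ(x)⟨Dx⟩.
∫: right-multiply L₀ by Dx.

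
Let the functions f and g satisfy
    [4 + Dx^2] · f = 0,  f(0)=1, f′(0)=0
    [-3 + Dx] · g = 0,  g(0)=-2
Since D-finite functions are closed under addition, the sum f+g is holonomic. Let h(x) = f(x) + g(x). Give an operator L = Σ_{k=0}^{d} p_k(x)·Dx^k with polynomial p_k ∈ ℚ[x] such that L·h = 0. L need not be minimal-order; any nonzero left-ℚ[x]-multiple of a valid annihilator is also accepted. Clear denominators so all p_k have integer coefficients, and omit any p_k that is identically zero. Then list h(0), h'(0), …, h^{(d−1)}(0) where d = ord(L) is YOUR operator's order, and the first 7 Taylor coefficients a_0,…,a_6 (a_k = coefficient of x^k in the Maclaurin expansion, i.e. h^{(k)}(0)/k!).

f: a_k = 1, 0, -2, 0, 2/3, 0, -4/45, …
g: a_k = -2, -6, -9, -9, -27/4, -81/20, -81/40, …
f+g: L₀ = lclm(L_f,L_g), ord ≤ 2+1.
L = -12 + 4·Dx - 3·Dx^2 + Dx^3  (order 3).
h: a_k = -1, -6, -11, -9, -73/12, -81/20, -761/360, …
ICs: h(0) = -1, h′(0) = -6, h′′(0) = -22.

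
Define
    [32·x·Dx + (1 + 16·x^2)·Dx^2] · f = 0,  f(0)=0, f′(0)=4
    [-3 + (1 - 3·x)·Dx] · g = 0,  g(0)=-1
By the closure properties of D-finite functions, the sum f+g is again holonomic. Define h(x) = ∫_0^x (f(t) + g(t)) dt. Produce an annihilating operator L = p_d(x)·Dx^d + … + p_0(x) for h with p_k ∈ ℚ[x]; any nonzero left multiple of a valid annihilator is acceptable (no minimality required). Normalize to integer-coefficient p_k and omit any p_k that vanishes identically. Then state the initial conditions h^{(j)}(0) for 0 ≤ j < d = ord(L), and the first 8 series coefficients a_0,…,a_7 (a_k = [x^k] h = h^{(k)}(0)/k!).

L = (96 - 1152·x - 4608·x^2)·Dx^2 + (-43 + 96·x - 240·x^2 - 4608·x^3)·Dx^3 + (3 + 7·x + 112·x^3 - 768·x^4)·Dx^4  (order 4).
h: a_k = 0, -1, 1/2, -3, -145/12, -81/5, -191/30, -729/7, …
ICs: h(0) = 0, h′(0) = -1, h′′(0) = 1, h′′′(0) = -18.

f: a_k = 0, 4, 0, -64/3, 0, 1024/5, 0, -16384/7, …
g: a_k = -1, -3, -9, -27, -81, -243, -729, -2187, …
L₀ := lclm(L_f,L_g); ord L₀ ≤ 2+1.
h=∫₀ˣh₀: take L = L₀·Dx.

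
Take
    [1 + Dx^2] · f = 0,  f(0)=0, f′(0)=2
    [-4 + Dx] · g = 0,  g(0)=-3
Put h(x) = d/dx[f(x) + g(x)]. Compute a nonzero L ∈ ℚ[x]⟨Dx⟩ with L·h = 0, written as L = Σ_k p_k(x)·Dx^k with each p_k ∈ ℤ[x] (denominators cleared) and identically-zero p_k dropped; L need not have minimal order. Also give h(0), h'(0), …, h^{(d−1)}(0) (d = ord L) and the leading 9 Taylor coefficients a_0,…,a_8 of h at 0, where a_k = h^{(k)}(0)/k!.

L = 4 - Dx + 4·Dx^2 - Dx^3  (order 3).
h: a_k = -10, -48, -97, -128, -1535/12, -512/5, -24577/360, -4096/105, -78643/4032, …
ICs: h(0) = -10, h′(0) = -48, h′′(0) = -194.

f: a_k = 0, 2, 0, -1/3, 0, 1/60, 0, -1/2520, 0, …
g: a_k = -3, -12, -24, -32, -32, -128/5, -256/15, -1024/105, -512/105, …
Sum ⇒ L₀ = lclm(L_f,L_g) in ℚ(x)⟨Dx⟩.
h=h₀': d/dx-closure on L₀ ⇒ L.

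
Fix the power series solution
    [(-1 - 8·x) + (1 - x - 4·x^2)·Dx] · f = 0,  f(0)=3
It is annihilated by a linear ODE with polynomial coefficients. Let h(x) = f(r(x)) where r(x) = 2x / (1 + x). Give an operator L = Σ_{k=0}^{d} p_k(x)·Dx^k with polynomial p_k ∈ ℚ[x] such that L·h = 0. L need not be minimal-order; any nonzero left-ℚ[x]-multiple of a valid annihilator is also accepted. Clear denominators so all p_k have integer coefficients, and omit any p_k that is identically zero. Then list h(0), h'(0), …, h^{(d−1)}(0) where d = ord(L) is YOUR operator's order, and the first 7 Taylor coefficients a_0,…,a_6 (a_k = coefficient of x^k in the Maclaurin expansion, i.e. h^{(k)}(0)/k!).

f: a_k = 3, 3, 15, 27, 87, 195, 543, …
Substitute x→r, Dx→(1/r')Dx; clear ⇒ L₀.
L = (2 + 34·x) + (-1 - x + 17·x^2 + 17·x^3)·Dx  (order 1).
h: a_k = 3, 6, 54, 102, 918, 1734, 15606, …
ICs: h(0) = 3.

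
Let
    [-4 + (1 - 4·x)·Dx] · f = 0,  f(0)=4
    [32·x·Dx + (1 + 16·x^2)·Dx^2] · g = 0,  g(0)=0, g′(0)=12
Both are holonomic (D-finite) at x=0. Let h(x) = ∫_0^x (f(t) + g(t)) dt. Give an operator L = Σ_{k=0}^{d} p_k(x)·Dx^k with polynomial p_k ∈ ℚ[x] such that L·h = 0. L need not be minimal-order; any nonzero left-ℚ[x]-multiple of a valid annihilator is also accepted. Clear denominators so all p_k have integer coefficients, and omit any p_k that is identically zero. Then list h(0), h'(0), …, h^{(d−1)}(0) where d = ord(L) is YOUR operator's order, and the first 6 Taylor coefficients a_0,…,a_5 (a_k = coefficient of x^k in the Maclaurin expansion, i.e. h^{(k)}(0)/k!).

f: a_k = 4, 16, 64, 256, 1024, 4096, …
g: a_k = 0, 12, 0, -64, 0, 3072/5, …
f+g: L₀ = lclm(L_f,L_g), ord ≤ 1+2.
h=∫h₀ ⇒ L = L₀·Dx.
L = (-32 + 512·x + 1536·x^2)·Dx^2 + (16 - 32·x + 256·x^2 + 1536·x^3)·Dx^3 + (-1 + 256·x^4)·Dx^4  (order 4).
h: a_k = 0, 4, 14, 64/3, 48, 1024/5, …
ICs: h(0) = 0, h′(0) = 4, h′′(0) = 28, h′′′(0) = 128.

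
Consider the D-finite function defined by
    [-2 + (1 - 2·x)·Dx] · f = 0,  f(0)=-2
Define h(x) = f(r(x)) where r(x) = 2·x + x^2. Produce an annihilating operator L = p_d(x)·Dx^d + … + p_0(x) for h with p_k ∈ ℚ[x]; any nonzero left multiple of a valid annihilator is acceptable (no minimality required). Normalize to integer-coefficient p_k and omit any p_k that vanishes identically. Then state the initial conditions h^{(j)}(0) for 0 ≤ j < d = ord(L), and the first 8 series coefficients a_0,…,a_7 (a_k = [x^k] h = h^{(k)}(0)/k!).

L = (4 + 4·x) + (-1 + 4·x + 2·x^2)·Dx  (order 1).
h: a_k = -2, -8, -36, -160, -712, -3168, -14096, -62720, …
ICs: h(0) = -2.

f: a_k = -2, -4, -8, -16, -32, -64, -128, -256, …
h₀=f(r): pull back L_f along r ⇒ L₀.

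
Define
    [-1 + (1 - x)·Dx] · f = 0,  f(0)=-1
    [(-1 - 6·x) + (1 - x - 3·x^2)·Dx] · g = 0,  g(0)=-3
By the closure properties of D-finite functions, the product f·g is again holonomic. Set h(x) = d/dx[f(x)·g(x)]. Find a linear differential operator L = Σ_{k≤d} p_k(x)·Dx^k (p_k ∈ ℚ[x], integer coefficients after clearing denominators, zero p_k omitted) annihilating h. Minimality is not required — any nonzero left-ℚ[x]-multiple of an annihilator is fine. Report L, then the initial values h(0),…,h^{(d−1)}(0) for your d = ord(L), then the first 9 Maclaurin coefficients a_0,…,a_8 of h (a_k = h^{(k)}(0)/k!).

L = (12 + 6·x - 12·x^2 - 96·x^3 + 108·x^4) + (-2 + 21·x^2 - 16·x^3 - 30·x^4 + 27·x^5)·Dx  (order 1).
h: a_k = 6, 36, 117, 384, 1080, 3042, 8106, 21456, 55431, …
ICs: h(0) = 6.

f: a_k = -1, -1, -1, -1, -1, -1, -1, -1, -1, …
g: a_k = -3, -3, -12, -21, -57, -120, -291, -651, -1524, …
L₀ := L_f ⊗_s L_g (sym. prod.), ord ≤ 1.
Differentiate: ansatz ord ≤ ord L₀ ⇒ L.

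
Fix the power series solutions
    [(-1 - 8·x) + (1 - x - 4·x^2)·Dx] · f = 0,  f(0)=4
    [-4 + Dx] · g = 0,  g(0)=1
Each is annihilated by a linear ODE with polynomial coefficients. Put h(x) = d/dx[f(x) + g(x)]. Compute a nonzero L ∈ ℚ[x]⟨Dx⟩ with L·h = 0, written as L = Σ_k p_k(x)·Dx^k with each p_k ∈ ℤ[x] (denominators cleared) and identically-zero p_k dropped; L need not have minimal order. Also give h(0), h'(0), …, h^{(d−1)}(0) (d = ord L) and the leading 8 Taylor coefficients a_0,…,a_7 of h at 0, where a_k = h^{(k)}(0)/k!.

f: a_k = 4, 4, 20, 36, 116, 260, 724, 1764, …
g: a_k = 1, 4, 8, 32/3, 32/3, 128/15, 256/45, 1024/315, …
Sum ⇒ L₀ = lclm(L_f,L_g) in ℚ(x)⟨Dx⟩.
h=h₀': d/dx-closure on L₀ ⇒ L.
L = (28 + 848·x + 896·x^2 + 4608·x^3 + 3072·x^4) + (-19 - 192·x - 472·x^2 - 1152·x^3 + 640·x^4 + 1024·x^5)·Dx + (3 - 5·x + 62·x^2 - 352·x^4 - 256·x^5)·Dx^2  (order 2).
h: a_k = 8, 56, 140, 1520/3, 4028/3, 65672/15, 556684/45, 11747296/315, …
ICs: h(0) = 8, h′(0) = 56.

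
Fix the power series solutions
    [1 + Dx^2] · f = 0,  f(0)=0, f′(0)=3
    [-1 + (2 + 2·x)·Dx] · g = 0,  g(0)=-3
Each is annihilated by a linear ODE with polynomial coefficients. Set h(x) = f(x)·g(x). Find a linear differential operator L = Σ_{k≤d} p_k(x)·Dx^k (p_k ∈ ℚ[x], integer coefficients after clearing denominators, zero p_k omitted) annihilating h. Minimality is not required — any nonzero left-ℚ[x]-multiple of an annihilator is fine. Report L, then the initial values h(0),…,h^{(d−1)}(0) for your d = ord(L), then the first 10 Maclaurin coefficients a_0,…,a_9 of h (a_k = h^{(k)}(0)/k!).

f: a_k = 0, 3, 0, -1/2, 0, 1/40, 0, -1/1680, 0, 1/120960, …
g: a_k = -3, -3/2, 3/8, -3/16, 15/128, -21/256, 63/1024, -99/2048, 1287/32768, -2145/65536, …
h₀=f·g: eliminate ⇒ L₀, order ≤ 2·1.
L = (7 + 8·x + 4·x^2) + (-4 - 4·x)·Dx + (4 + 8·x + 4·x^2)·Dx^2  (order 2).
h: a_k = 0, -9, -9/2, 21/8, 3/16, 57/640, -243/1280, 983/7168, -7727/71680, 185275/2064384, …
ICs: h(0) = 0, h′(0) = -9.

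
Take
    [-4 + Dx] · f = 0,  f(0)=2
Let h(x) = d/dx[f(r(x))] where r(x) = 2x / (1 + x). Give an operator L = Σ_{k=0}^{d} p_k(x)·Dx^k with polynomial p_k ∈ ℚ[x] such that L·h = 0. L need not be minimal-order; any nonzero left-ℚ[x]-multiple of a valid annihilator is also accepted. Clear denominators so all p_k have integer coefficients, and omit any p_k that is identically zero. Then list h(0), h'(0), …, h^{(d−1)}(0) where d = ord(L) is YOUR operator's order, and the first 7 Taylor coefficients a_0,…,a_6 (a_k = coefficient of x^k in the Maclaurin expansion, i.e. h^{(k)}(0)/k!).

L = (6 - 2·x) + (-1 - 2·x - x^2)·Dx  (order 1).
h: a_k = 16, 96, 176, 64/3, -176, 736/15, 6448/45, …
ICs: h(0) = 16.

f: a_k = 2, 8, 16, 64/3, 64/3, 256/15, 512/45, …
L₀ from L_f via x↦r, Dx↦r'^{-1}Dx.
h=h₀': d/dx-closure on L₀ ⇒ L.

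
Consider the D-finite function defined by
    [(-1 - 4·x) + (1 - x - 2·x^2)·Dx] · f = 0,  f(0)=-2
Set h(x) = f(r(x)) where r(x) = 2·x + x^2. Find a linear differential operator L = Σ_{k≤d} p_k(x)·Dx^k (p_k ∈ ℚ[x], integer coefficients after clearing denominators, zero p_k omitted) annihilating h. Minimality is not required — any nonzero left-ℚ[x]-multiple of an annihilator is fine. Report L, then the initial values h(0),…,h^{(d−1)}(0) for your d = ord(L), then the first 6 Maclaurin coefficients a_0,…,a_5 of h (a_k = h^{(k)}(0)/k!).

f: a_k = -2, -2, -6, -10, -22, -42, …
f∘r: x↦r, Dx↦Dx/r' in L_f ⇒ L₀.
L = (2 + 16·x + 8·x^2) + (-1 + 3·x + 6·x^2 + 2·x^3)·Dx  (order 1).
h: a_k = -2, -4, -26, -104, -478, -2108, …
ICs: h(0) = -2.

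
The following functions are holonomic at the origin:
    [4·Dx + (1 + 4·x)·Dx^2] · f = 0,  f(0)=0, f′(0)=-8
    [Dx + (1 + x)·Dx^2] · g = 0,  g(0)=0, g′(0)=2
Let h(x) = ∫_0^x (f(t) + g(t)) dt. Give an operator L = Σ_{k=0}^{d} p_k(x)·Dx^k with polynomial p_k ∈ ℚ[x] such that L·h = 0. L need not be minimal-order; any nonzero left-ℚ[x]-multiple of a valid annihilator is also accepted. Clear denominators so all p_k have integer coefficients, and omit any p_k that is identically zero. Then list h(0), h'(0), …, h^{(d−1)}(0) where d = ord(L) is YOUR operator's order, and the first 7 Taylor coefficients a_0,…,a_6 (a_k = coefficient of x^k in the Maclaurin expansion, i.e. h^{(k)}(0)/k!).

f: a_k = 0, -8, 16, -128/3, 128, -2048/5, 4096/3, …
g: a_k = 0, 2, -1, 2/3, -1/2, 2/5, -1/3, …
f+g: L₀ = lclm(L_f,L_g), ord ≤ 2+2.
∫: right-multiply L₀ by Dx.
L = 8·Dx^2 + (10 + 16·x)·Dx^3 + (1 + 5·x + 4·x^2)·Dx^4  (order 4).
h: a_k = 0, 0, -3, 5, -21/2, 51/2, -341/5, …
ICs: h(0) = 0, h′(0) = 0, h′′(0) = -6, h′′′(0) = 30.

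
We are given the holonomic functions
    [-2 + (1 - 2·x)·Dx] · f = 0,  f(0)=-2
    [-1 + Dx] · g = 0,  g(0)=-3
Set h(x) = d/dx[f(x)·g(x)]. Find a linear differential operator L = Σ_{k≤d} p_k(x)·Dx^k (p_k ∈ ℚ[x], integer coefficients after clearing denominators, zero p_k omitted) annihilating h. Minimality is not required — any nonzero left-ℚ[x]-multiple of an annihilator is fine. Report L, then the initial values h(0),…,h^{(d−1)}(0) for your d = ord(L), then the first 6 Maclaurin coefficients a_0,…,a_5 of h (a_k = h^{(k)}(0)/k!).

f: a_k = -2, -4, -8, -16, -32, -64, …
g: a_k = -3, -3, -3/2, -1/2, -1/8, -1/40, …
L₀ := L_f ⊗_s L_g (sym. prod.), ord ≤ 1.
Differentiate: ansatz ord ≤ ord L₀ ⇒ L.
L = (13 - 12·x + 4·x^2) + (-3 + 8·x - 4·x^2)·Dx  (order 1).
h: a_k = 18, 78, 237, 633, 6331/4, 75973/20, …
ICs: h(0) = 18.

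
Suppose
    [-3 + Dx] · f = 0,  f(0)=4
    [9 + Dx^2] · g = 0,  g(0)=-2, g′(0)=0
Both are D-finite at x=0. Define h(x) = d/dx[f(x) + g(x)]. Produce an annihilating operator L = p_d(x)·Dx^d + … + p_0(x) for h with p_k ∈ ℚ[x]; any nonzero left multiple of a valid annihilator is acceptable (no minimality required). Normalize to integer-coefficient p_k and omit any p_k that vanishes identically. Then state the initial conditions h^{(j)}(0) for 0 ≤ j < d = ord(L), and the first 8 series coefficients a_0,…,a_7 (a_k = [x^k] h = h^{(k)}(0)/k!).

L = 27 - 9·Dx + 3·Dx^2 - Dx^3  (order 3).
h: a_k = 12, 54, 54, 27, 81/2, 729/20, 243/20, 729/280, …
ICs: h(0) = 12, h′(0) = 54, h′′(0) = 108.

f: a_k = 4, 12, 18, 18, 27/2, 81/10, 81/20, 243/140, …
g: a_k = -2, 0, 9, 0, -27/4, 0, 81/40, 0, …
L₀ := lclm(L_f,L_g); ord L₀ ≤ 1+2.
h=h₀': d/dx-closure on L₀ ⇒ L.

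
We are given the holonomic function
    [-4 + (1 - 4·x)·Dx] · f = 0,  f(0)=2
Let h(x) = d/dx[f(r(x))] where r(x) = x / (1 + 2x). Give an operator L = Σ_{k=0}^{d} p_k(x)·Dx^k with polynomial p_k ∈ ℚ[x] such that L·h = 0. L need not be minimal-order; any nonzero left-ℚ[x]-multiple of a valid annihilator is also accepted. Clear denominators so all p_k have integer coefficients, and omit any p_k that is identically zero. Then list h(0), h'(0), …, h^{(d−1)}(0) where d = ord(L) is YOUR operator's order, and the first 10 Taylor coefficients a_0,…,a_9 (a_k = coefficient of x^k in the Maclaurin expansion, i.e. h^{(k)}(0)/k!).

L = 4 + (-1 + 2·x)·Dx  (order 1).
h: a_k = 8, 32, 96, 256, 640, 1536, 3584, 8192, 18432, 40960, …
ICs: h(0) = 8.

f: a_k = 2, 8, 32, 128, 512, 2048, 8192, 32768, 131072, 524288, …
Change of var in L_f (x↦r) gives L₀.
h=h₀': d/dx-closure on L₀ ⇒ L.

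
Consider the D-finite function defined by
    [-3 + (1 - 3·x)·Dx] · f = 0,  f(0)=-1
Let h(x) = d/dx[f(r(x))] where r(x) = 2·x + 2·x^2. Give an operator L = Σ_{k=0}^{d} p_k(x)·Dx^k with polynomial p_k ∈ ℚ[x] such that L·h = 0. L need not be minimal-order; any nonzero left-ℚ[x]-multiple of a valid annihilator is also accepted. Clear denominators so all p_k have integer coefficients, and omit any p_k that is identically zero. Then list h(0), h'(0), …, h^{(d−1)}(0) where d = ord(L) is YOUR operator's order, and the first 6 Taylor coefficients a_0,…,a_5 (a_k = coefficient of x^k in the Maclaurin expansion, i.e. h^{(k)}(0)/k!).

f: a_k = -1, -3, -9, -27, -81, -243, …
h₀=f(r): pull back L_f along r ⇒ L₀.
h=h₀': d/dx-closure on L₀ ⇒ L.
L = (14 + 36·x + 36·x^2) + (-1 + 4·x + 18·x^2 + 12·x^3)·Dx  (order 1).
h: a_k = -6, -84, -864, -7920, -68040, -561168, …
ICs: h(0) = -6.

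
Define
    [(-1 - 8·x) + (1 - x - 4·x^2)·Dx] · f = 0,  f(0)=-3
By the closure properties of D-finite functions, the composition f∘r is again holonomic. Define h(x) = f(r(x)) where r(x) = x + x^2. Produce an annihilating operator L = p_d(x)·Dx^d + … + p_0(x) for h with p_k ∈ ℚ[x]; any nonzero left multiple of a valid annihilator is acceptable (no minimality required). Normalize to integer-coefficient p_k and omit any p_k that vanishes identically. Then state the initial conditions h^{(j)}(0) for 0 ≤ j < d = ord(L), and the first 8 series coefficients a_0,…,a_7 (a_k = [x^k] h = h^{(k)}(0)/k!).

f: a_k = -3, -3, -15, -27, -87, -195, -543, -1323, …
Change of var in L_f (x↦r) gives L₀.
L = (1 + 10·x + 24·x^2 + 16·x^3) + (-1 + x + 5·x^2 + 8·x^3 + 4·x^4)·Dx  (order 1).
h: a_k = -3, -3, -18, -57, -183, -624, -2067, -6879, …
ICs: h(0) = -3.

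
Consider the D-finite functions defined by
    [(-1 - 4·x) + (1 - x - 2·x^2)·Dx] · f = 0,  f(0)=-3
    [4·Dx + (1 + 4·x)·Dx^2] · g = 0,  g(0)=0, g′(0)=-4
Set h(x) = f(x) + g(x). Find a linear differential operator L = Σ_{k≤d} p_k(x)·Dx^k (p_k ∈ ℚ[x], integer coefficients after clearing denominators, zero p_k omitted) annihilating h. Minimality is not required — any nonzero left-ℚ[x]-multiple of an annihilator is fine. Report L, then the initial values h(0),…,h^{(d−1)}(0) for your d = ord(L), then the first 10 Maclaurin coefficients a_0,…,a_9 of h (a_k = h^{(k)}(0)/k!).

f: a_k = -3, -3, -9, -15, -33, -63, -129, -255, -513, -1023, …
g: a_k = 0, -4, 8, -64/3, 64, -1024/5, 2048/3, -16384/7, 8192, -262144/9, …
h₀=f+g: left-lcm gives L₀, ord ≤ 3.
L = (156 + 624·x + 1440·x^2 + 768·x^3 + 768·x^4)·Dx + (-1 + 160·x + 1064·x^2 + 1952·x^3 + 1600·x^4 + 1280·x^5)·Dx^2 + (-5 - 39·x - 66·x^2 + 80·x^3 + 240·x^4 + 384·x^5 + 256·x^6)·Dx^3  (order 3).
h: a_k = -3, -7, -1, -109/3, 31, -1339/5, 1661/3, -18169/7, 7679, -271351/9, …
ICs: h(0) = -3, h′(0) = -7, h′′(0) = -2.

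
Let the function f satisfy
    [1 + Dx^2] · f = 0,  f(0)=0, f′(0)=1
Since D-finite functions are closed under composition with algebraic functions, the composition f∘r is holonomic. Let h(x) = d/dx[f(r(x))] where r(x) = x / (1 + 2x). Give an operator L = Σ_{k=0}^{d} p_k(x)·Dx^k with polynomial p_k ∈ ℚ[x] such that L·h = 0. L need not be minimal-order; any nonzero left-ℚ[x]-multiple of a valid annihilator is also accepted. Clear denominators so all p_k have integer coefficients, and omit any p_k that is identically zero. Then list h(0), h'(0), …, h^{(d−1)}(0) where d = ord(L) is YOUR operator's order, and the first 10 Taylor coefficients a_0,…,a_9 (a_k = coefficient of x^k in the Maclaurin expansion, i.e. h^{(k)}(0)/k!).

f: a_k = 0, 1, 0, -1/6, 0, 1/120, 0, -1/5040, 0, 1/362880, …
L₀ from L_f via x↦r, Dx↦r'^{-1}Dx.
h=h₀': d/dx-closure on L₀ ⇒ L.
L = (25 + 96·x + 96·x^2) + (12 + 72·x + 144·x^2 + 96·x^3)·Dx + (1 + 8·x + 24·x^2 + 32·x^3 + 16·x^4)·Dx^2  (order 2).
h: a_k = 1, -4, 23/2, -28, 1441/24, -225/2, 123479/720, -6599/45, -12104063/40320, 4486271/2016, …
ICs: h(0) = 1, h′(0) = -4.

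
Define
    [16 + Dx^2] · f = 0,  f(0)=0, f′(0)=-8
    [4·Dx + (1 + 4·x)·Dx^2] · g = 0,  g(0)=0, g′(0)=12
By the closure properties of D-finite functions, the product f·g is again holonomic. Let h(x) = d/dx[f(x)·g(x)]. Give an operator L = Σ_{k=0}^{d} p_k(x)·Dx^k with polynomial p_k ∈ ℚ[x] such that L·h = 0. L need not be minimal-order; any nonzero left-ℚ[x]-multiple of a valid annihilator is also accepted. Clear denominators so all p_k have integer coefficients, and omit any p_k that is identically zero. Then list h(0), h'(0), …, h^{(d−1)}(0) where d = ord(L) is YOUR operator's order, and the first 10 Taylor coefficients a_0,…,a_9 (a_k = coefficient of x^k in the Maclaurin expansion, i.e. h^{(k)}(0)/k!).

f: a_k = 0, -8, 0, 64/3, 0, -256/15, 0, 2048/315, 0, -4096/2835, …
g: a_k = 0, 12, -24, 64, -192, 3072/5, -2048, 49152/7, -24576, 262144/3, …
L₀ := L_f ⊗_s L_g (sym. prod.), ord ≤ 4.
Derive L from L₀ (diff closure).
L = (-6400 - 45056·x - 172032·x^2 + 196608·x^3 + 2818048·x^4 + 6291456·x^5 + 4194304·x^6) + (-1536 - 8192·x + 20480·x^2 + 245760·x^3 + 655360·x^4 + 524288·x^5)·Dx + (-448 - 2816·x - 3584·x^2 + 73728·x^3 + 401408·x^4 + 786432·x^5 + 524288·x^6)·Dx^2 + (-96 - 512·x + 1280·x^2 + 15360·x^3 + 40960·x^4 + 32768·x^5)·Dx^3 + (-3 + 448·x^2 + 3840·x^3 + 14080·x^4 + 24576·x^5 + 16384·x^6)·Dx^4  (order 4).
h: a_k = 0, -192, 576, -1024, 5120, -22528, 444416/5, -7405568/21, 9830400/7, -5285773312/945, …
ICs: h(0) = 0, h′(0) = -192, h′′(0) = 1152, h′′′(0) = -6144.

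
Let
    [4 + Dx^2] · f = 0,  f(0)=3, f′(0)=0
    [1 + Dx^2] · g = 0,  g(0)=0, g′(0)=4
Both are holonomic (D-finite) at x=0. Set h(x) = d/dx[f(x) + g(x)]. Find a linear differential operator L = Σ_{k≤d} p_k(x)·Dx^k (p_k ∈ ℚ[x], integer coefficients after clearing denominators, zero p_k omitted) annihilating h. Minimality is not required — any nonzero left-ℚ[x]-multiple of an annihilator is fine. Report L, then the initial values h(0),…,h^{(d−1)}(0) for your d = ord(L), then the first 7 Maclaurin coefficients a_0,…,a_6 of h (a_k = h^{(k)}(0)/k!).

L = 4 + 5·Dx^2 + Dx^4  (order 4).
h: a_k = 4, -12, -2, 8, 1/6, -8/5, -1/180, …
ICs: h(0) = 4, h′(0) = -12, h′′(0) = -4, h′′′(0) = 48.

f: a_k = 3, 0, -6, 0, 2, 0, -4/15, …
g: a_k = 0, 4, 0, -2/3, 0, 1/30, 0, …
h₀=f+g: left-lcm gives L₀, ord ≤ 4.
Derive L from L₀ (diff closure).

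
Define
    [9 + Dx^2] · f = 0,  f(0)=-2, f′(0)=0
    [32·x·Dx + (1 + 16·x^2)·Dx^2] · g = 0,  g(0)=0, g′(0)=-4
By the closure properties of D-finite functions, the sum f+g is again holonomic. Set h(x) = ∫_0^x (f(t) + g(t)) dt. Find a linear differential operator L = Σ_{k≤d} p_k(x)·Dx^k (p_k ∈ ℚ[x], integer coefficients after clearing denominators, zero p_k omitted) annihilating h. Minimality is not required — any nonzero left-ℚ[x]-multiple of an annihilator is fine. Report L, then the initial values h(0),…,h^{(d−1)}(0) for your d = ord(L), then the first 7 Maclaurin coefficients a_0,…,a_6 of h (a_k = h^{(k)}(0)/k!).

f: a_k = -2, 0, 9, 0, -27/4, 0, 81/40, …
g: a_k = 0, -4, 0, 64/3, 0, -1024/5, 0, …
h₀=f+g: left-lcm gives L₀, ord ≤ 4.
h=∫₀ˣh₀: take L = L₀·Dx.
L = (-52704·x + 967680·x^3 + 663552·x^5)·Dx^2 + (-207 + 13104·x^2 + 283392·x^4 + 331776·x^6)·Dx^3 + (-5856·x + 107520·x^3 + 73728·x^5)·Dx^4 + (-23 + 1456·x^2 + 31488·x^4 + 36864·x^6)·Dx^5  (order 5).
h: a_k = 0, -2, -2, 3, 16/3, -27/20, -512/15, …
ICs: h(0) = 0, h′(0) = -2, h′′(0) = -4, h′′′(0) = 18, h′′′′(0) = 128.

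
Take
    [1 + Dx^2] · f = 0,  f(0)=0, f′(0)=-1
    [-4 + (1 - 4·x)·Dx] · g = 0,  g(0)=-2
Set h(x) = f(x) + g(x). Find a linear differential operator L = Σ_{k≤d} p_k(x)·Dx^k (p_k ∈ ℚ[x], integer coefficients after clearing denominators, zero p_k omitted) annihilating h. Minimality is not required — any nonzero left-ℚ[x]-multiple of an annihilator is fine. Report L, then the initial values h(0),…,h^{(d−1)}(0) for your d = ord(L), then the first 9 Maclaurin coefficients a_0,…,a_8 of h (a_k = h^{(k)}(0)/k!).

f: a_k = 0, -1, 0, 1/6, 0, -1/120, 0, 1/5040, 0, …
g: a_k = -2, -8, -32, -128, -512, -2048, -8192, -32768, -131072, …
Weyl lclm of L_f,L_g ⇒ L₀ (ord ≤ 3).
L = (-388 + 32·x - 64·x^2) + (33 - 140·x + 48·x^2 - 64·x^3)·Dx + (-388 + 32·x - 64·x^2)·Dx^2 + (33 - 140·x + 48·x^2 - 64·x^3)·Dx^3  (order 3).
h: a_k = -2, -9, -32, -767/6, -512, -245761/120, -8192, -165150719/5040, -131072, …
ICs: h(0) = -2, h′(0) = -9, h′′(0) = -64.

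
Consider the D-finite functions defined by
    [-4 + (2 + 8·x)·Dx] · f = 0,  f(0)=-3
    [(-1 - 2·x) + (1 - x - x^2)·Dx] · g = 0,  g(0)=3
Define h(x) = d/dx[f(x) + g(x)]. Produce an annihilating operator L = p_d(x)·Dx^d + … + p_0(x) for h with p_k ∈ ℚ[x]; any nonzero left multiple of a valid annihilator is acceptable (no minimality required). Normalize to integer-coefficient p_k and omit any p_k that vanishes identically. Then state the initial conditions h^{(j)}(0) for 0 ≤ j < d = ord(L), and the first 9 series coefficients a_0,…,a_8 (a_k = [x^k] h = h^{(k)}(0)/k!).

f: a_k = -3, -6, 6, -12, 30, -84, 252, -792, 2574, …
g: a_k = 3, 3, 6, 9, 15, 24, 39, 63, 102, …
L₀ := lclm(L_f,L_g); ord L₀ ≤ 1+1.
Derive L from L₀ (diff closure).
L = (-42 - 132·x - 204·x^2 - 96·x^3 - 60·x^4) + (-3 - 96·x - 384·x^2 - 540·x^3 - 354·x^4 - 180·x^5)·Dx + (3 + 21·x + 33·x^2 - 26·x^3 - 78·x^4 - 98·x^5 - 40·x^6)·Dx^2  (order 2).
h: a_k = -3, 24, -9, 180, -300, 1746, -5103, 21408, -75735, …
ICs: h(0) = -3, h′(0) = 24.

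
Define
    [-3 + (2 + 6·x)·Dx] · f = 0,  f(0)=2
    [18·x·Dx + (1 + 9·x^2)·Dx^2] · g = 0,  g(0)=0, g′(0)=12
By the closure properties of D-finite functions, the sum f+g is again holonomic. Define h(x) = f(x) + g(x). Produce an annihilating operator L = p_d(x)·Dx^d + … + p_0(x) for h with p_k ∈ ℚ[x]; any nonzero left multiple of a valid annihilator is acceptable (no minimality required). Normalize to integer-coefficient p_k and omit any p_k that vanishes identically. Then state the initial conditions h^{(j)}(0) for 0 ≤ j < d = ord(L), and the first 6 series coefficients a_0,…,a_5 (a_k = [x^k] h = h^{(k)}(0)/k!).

f: a_k = 2, 3, -9/4, 27/8, -405/64, 1701/128, …
g: a_k = 0, 12, 0, -36, 0, 972/5, …
Weyl lclm of L_f,L_g ⇒ L₀ (ord ≤ 3).
L = (-36 - 270·x + 972·x^2 + 1458·x^3)·Dx + (-33 - 144·x + 270·x^2 + 3888·x^3 + 5103·x^4)·Dx^2 + (-2 + 18·x + 108·x^2 + 324·x^3 + 1134·x^4 + 1458·x^5)·Dx^3  (order 3).
h: a_k = 2, 15, -9/4, -261/8, -405/64, 132921/640, …
ICs: h(0) = 2, h′(0) = 15, h′′(0) = -9/2.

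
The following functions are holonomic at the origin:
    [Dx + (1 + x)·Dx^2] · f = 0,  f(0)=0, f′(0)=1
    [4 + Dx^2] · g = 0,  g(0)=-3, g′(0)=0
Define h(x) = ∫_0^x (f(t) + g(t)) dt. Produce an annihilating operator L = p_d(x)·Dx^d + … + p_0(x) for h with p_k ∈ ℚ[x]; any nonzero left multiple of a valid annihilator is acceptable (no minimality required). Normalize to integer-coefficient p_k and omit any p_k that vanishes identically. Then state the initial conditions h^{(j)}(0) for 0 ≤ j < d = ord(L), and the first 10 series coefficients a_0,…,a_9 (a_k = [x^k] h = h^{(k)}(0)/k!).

f: a_k = 0, 1, -1/2, 1/3, -1/4, 1/5, -1/6, 1/7, -1/8, 1/9, …
g: a_k = -3, 0, 6, 0, -2, 0, 4/15, 0, -2/105, 0, …
Sum ⇒ L₀ = lclm(L_f,L_g) in ℚ(x)⟨Dx⟩.
h=∫₀ˣh₀: take L = L₀·Dx.
L = (20 + 16·x + 8·x^2)·Dx^2 + (12 + 28·x + 24·x^2 + 8·x^3)·Dx^3 + (5 + 4·x + 2·x^2)·Dx^4 + (3 + 7·x + 6·x^2 + 2·x^3)·Dx^5  (order 5).
h: a_k = 0, -3, 1/2, 11/6, 1/12, -9/20, 1/30, 1/70, 1/56, -121/7560, …
ICs: h(0) = 0, h′(0) = -3, h′′(0) = 1, h′′′(0) = 11, h′′′′(0) = 2.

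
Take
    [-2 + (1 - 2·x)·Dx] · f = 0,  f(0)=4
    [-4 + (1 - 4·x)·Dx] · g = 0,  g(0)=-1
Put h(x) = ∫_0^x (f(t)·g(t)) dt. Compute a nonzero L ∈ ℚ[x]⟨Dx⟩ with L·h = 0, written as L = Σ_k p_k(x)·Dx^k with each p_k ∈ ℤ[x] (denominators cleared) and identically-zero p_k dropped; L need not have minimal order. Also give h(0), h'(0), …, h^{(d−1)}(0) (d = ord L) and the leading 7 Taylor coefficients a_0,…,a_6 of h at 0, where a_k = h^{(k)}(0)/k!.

f: a_k = 4, 8, 16, 32, 64, 128, 256, …
g: a_k = -1, -4, -16, -64, -256, -1024, -4096, …
Sym-product of L_f,L_g gives L₀ (≤ ord 1).
h=∫₀ˣh₀: take L = L₀·Dx.
L = (-6 + 16·x)·Dx + (1 - 6·x + 8·x^2)·Dx^2  (order 2).
h: a_k = 0, -4, -12, -112/3, -120, -1984/5, -1344, …
ICs: h(0) = 0, h′(0) = -4.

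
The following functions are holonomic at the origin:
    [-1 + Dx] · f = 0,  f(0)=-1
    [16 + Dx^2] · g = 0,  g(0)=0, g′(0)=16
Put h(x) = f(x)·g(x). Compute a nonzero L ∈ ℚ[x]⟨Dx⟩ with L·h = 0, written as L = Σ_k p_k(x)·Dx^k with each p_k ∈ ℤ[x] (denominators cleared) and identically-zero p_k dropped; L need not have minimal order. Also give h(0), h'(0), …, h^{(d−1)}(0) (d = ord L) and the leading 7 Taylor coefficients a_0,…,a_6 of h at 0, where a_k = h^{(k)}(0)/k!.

L = 17 - 2·Dx + Dx^2  (order 2).
h: a_k = 0, -16, -16, 104/3, 40, -202/15, -1222/45, …
ICs: h(0) = 0, h′(0) = -16.

f: a_k = -1, -1, -1/2, -1/6, -1/24, -1/120, -1/720, …
g: a_k = 0, 16, 0, -128/3, 0, 512/15, 0, …
L₀ := L_f ⊗_s L_g (sym. prod.), ord ≤ 2.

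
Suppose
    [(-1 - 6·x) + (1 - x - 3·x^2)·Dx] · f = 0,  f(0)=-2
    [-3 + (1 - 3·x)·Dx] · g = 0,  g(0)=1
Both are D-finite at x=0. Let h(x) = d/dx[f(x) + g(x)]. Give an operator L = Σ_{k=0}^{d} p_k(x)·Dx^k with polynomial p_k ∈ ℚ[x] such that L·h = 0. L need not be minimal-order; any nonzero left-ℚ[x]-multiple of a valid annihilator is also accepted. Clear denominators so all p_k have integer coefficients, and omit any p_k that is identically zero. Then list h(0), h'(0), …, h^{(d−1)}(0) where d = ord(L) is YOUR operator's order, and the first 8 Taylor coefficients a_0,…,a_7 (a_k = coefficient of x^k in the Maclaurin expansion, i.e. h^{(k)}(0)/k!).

L = (90 - 216·x + 1944·x^2 - 1944·x^3 + 1458·x^4) + (-6 - 90·x - 54·x^2 + 1296·x^3 - 1701·x^4 + 1458·x^5)·Dx + (-1 + 22·x - 99·x^2 + 126·x^3 + 54·x^4 - 243·x^5 + 243·x^6)·Dx^2  (order 2).
h: a_k = 1, 2, 39, 172, 815, 3210, 12271, 44360, …
ICs: h(0) = 1, h′(0) = 2.

f: a_k = -2, -2, -8, -14, -38, -80, -194, -434, …
g: a_k = 1, 3, 9, 27, 81, 243, 729, 2187, …
L₀ := lclm(L_f,L_g); ord L₀ ≤ 1+1.
Differentiate: ansatz ord ≤ ord L₀ ⇒ L.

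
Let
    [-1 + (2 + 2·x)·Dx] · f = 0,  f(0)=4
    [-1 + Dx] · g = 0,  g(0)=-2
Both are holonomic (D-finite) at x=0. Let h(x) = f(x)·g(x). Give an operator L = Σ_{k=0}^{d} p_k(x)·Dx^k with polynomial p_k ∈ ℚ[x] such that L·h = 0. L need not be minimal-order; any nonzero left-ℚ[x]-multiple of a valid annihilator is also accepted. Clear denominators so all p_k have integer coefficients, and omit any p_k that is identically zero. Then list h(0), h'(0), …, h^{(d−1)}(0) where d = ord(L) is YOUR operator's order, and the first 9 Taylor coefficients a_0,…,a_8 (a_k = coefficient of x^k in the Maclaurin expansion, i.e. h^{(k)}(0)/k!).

f: a_k = 4, 2, -1/2, 1/4, -5/32, 7/64, -21/256, 33/512, -429/8192, …
g: a_k = -2, -2, -1, -1/3, -1/12, -1/60, -1/360, -1/2520, -1/20160, …
f·g: L₀ = L_f ⊗_s L_g, ord ≤ 1·1.
L = (-3 - 2·x) + (2 + 2·x)·Dx  (order 1).
h: a_k = -8, -12, -7, -17/6, -11/16, -107/480, 89/5760, -1123/26880, 39551/1290240, …
ICs: h(0) = -8.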